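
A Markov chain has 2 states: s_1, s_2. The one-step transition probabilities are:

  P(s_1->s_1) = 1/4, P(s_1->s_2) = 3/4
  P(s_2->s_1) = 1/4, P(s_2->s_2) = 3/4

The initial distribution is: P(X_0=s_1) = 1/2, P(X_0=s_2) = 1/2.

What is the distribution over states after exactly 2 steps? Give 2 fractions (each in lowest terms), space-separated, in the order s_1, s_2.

Propagating the distribution step by step (d_{t+1} = d_t * P):
d_0 = (s_1=1/2, s_2=1/2)
  d_1[s_1] = 1/2*1/4 + 1/2*1/4 = 1/4
  d_1[s_2] = 1/2*3/4 + 1/2*3/4 = 3/4
d_1 = (s_1=1/4, s_2=3/4)
  d_2[s_1] = 1/4*1/4 + 3/4*1/4 = 1/4
  d_2[s_2] = 1/4*3/4 + 3/4*3/4 = 3/4
d_2 = (s_1=1/4, s_2=3/4)

Answer: 1/4 3/4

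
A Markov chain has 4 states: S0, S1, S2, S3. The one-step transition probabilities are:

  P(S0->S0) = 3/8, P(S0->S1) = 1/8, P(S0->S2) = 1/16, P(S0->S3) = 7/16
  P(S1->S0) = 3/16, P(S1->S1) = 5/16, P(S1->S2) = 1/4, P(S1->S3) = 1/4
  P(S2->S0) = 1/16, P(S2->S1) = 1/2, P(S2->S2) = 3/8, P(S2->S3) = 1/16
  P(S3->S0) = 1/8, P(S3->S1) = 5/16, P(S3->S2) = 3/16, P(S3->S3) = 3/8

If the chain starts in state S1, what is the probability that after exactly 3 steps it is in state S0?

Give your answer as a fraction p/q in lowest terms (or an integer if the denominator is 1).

Computing P^3 by repeated multiplication:
P^1 =
  S0: [3/8, 1/8, 1/16, 7/16]
  S1: [3/16, 5/16, 1/4, 1/4]
  S2: [1/16, 1/2, 3/8, 1/16]
  S3: [1/8, 5/16, 3/16, 3/8]
P^2 =
  S0: [57/256, 65/256, 41/256, 93/256]
  S1: [45/256, 83/256, 59/256, 69/256]
  S2: [19/128, 95/256, 9/32, 51/256]
  S3: [21/128, 83/256, 29/128, 73/256]
P^3 =
  S0: [191/1024, 77/256, 421/2048, 629/2048]
  S1: [179/1024, 661/2048, 469/2048, 35/128]
  S2: [687/4096, 691/2048, 1003/4096, 1/4]
  S3: [705/4096, 83/256, 941/4096, 561/2048]

(P^3)[S1 -> S0] = 179/1024

Answer: 179/1024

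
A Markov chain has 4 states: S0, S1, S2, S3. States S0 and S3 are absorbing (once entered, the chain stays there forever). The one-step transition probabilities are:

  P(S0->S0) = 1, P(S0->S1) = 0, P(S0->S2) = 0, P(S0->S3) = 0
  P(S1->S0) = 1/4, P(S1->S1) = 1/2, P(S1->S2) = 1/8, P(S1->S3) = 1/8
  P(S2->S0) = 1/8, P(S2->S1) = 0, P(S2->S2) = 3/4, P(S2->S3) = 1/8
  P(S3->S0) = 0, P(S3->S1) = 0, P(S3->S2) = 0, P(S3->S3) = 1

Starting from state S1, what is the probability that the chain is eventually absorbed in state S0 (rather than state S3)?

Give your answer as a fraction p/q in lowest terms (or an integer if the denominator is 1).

Answer: 5/8

Derivation:
Let a_i = P(absorbed in S0 | start in state i).
Boundary conditions: a_S0 = 1, a_S3 = 0.
For each transient state i, a_i = sum_j P(i->j) * a_j:
  a_S1 = 1/4*a_S0 + 1/2*a_S1 + 1/8*a_S2 + 1/8*a_S3
  a_S2 = 1/8*a_S0 + 0*a_S1 + 3/4*a_S2 + 1/8*a_S3

Substituting a_S0 = 1 and a_S3 = 0, rearrange to (I - Q) a = r where r[i] = P(i -> S0):
  [1/2, -1/8] . (a_S1, a_S2) = 1/4
  [0, 1/4] . (a_S1, a_S2) = 1/8

Solving yields:
  a_S1 = 5/8
  a_S2 = 1/2

Starting state is S1, so the absorption probability is a_S1 = 5/8.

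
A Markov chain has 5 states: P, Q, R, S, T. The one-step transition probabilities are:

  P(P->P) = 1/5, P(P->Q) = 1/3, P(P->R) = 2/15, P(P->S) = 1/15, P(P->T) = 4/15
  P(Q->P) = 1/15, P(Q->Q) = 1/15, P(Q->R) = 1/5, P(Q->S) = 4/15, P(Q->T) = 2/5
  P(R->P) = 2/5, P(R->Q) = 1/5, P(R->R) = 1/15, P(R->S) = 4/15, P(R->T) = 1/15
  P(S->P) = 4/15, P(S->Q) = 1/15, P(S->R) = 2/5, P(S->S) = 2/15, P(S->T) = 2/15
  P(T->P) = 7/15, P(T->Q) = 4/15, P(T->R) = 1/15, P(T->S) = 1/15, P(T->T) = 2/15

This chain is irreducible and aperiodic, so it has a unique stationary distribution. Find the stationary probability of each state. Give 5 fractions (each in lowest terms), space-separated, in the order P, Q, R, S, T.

The stationary distribution satisfies pi = pi * P, i.e.:
  pi_P = 1/5*pi_P + 1/15*pi_Q + 2/5*pi_R + 4/15*pi_S + 7/15*pi_T
  pi_Q = 1/3*pi_P + 1/15*pi_Q + 1/5*pi_R + 1/15*pi_S + 4/15*pi_T
  pi_R = 2/15*pi_P + 1/5*pi_Q + 1/15*pi_R + 2/5*pi_S + 1/15*pi_T
  pi_S = 1/15*pi_P + 4/15*pi_Q + 4/15*pi_R + 2/15*pi_S + 1/15*pi_T
  pi_T = 4/15*pi_P + 2/5*pi_Q + 1/15*pi_R + 2/15*pi_S + 2/15*pi_T
with normalization: pi_P + pi_Q + pi_R + pi_S + pi_T = 1.

Using the first 4 balance equations plus normalization, the linear system A*pi = b is:
  [-4/5, 1/15, 2/5, 4/15, 7/15] . pi = 0
  [1/3, -14/15, 1/5, 1/15, 4/15] . pi = 0
  [2/15, 1/5, -14/15, 2/5, 1/15] . pi = 0
  [1/15, 4/15, 4/15, -13/15, 1/15] . pi = 0
  [1, 1, 1, 1, 1] . pi = 1

Solving yields:
  pi_P = 9801/36028
  pi_Q = 1832/9007
  pi_R = 2915/18014
  pi_S = 5393/36028
  pi_T = 1919/9007

Verification (pi * P):
  9801/36028*1/5 + 1832/9007*1/15 + 2915/18014*2/5 + 5393/36028*4/15 + 1919/9007*7/15 = 9801/36028 = pi_P  (ok)
  9801/36028*1/3 + 1832/9007*1/15 + 2915/18014*1/5 + 5393/36028*1/15 + 1919/9007*4/15 = 1832/9007 = pi_Q  (ok)
  9801/36028*2/15 + 1832/9007*1/5 + 2915/18014*1/15 + 5393/36028*2/5 + 1919/9007*1/15 = 2915/18014 = pi_R  (ok)
  9801/36028*1/15 + 1832/9007*4/15 + 2915/18014*4/15 + 5393/36028*2/15 + 1919/9007*1/15 = 5393/36028 = pi_S  (ok)
  9801/36028*4/15 + 1832/9007*2/5 + 2915/18014*1/15 + 5393/36028*2/15 + 1919/9007*2/15 = 1919/9007 = pi_T  (ok)

Answer: 9801/36028 1832/9007 2915/18014 5393/36028 1919/9007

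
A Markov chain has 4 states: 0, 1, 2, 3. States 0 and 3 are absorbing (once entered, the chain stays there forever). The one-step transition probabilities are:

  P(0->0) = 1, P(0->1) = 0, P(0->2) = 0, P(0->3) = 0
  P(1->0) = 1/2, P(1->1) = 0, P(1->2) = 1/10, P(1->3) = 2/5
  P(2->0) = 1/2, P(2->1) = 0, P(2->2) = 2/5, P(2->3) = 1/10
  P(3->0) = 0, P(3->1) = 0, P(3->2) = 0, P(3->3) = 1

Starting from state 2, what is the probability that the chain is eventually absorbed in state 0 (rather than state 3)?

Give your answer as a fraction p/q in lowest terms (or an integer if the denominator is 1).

Let a_i = P(absorbed in 0 | start in state i).
Boundary conditions: a_0 = 1, a_3 = 0.
For each transient state i, a_i = sum_j P(i->j) * a_j:
  a_1 = 1/2*a_0 + 0*a_1 + 1/10*a_2 + 2/5*a_3
  a_2 = 1/2*a_0 + 0*a_1 + 2/5*a_2 + 1/10*a_3

Substituting a_0 = 1 and a_3 = 0, rearrange to (I - Q) a = r where r[i] = P(i -> 0):
  [1, -1/10] . (a_1, a_2) = 1/2
  [0, 3/5] . (a_1, a_2) = 1/2

Solving yields:
  a_1 = 7/12
  a_2 = 5/6

Starting state is 2, so the absorption probability is a_2 = 5/6.

Answer: 5/6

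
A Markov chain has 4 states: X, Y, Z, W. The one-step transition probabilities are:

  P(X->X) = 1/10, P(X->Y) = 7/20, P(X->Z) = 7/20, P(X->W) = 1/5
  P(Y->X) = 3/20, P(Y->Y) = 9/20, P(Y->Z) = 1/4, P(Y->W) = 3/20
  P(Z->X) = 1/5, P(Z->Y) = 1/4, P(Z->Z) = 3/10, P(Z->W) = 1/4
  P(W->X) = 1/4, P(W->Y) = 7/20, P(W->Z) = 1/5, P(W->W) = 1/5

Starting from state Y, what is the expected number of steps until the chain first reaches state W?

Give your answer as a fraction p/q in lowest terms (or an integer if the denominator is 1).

Answer: 1588/295

Derivation:
Let h_i = expected steps to first reach W from state i.
Boundary: h_W = 0.
First-step equations for the other states:
  h_X = 1 + 1/10*h_X + 7/20*h_Y + 7/20*h_Z + 1/5*h_W
  h_Y = 1 + 3/20*h_X + 9/20*h_Y + 1/4*h_Z + 3/20*h_W
  h_Z = 1 + 1/5*h_X + 1/4*h_Y + 3/10*h_Z + 1/4*h_W

Substituting h_W = 0 and rearranging gives the linear system (I - Q) h = 1:
  [9/10, -7/20, -7/20] . (h_X, h_Y, h_Z) = 1
  [-3/20, 11/20, -1/4] . (h_X, h_Y, h_Z) = 1
  [-1/5, -1/4, 7/10] . (h_X, h_Y, h_Z) = 1

Solving yields:
  h_X = 1496/295
  h_Y = 1588/295
  h_Z = 24/5

Starting state is Y, so the expected hitting time is h_Y = 1588/295.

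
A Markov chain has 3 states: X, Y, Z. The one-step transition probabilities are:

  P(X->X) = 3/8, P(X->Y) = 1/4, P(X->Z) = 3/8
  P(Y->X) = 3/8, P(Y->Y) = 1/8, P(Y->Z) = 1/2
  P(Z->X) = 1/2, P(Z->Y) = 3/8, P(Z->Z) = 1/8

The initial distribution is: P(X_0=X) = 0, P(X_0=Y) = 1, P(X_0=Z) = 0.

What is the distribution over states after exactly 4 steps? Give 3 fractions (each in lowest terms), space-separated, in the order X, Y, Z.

Answer: 1713/4096 1075/4096 327/1024

Derivation:
Propagating the distribution step by step (d_{t+1} = d_t * P):
d_0 = (X=0, Y=1, Z=0)
  d_1[X] = 0*3/8 + 1*3/8 + 0*1/2 = 3/8
  d_1[Y] = 0*1/4 + 1*1/8 + 0*3/8 = 1/8
  d_1[Z] = 0*3/8 + 1*1/2 + 0*1/8 = 1/2
d_1 = (X=3/8, Y=1/8, Z=1/2)
  d_2[X] = 3/8*3/8 + 1/8*3/8 + 1/2*1/2 = 7/16
  d_2[Y] = 3/8*1/4 + 1/8*1/8 + 1/2*3/8 = 19/64
  d_2[Z] = 3/8*3/8 + 1/8*1/2 + 1/2*1/8 = 17/64
d_2 = (X=7/16, Y=19/64, Z=17/64)
  d_3[X] = 7/16*3/8 + 19/64*3/8 + 17/64*1/2 = 209/512
  d_3[Y] = 7/16*1/4 + 19/64*1/8 + 17/64*3/8 = 63/256
  d_3[Z] = 7/16*3/8 + 19/64*1/2 + 17/64*1/8 = 177/512
d_3 = (X=209/512, Y=63/256, Z=177/512)
  d_4[X] = 209/512*3/8 + 63/256*3/8 + 177/512*1/2 = 1713/4096
  d_4[Y] = 209/512*1/4 + 63/256*1/8 + 177/512*3/8 = 1075/4096
  d_4[Z] = 209/512*3/8 + 63/256*1/2 + 177/512*1/8 = 327/1024
d_4 = (X=1713/4096, Y=1075/4096, Z=327/1024)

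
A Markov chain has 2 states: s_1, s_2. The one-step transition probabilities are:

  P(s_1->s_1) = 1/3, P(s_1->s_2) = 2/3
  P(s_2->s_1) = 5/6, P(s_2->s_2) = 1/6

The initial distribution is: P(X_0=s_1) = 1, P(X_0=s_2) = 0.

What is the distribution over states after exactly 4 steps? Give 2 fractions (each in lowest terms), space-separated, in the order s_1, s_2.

Propagating the distribution step by step (d_{t+1} = d_t * P):
d_0 = (s_1=1, s_2=0)
  d_1[s_1] = 1*1/3 + 0*5/6 = 1/3
  d_1[s_2] = 1*2/3 + 0*1/6 = 2/3
d_1 = (s_1=1/3, s_2=2/3)
  d_2[s_1] = 1/3*1/3 + 2/3*5/6 = 2/3
  d_2[s_2] = 1/3*2/3 + 2/3*1/6 = 1/3
d_2 = (s_1=2/3, s_2=1/3)
  d_3[s_1] = 2/3*1/3 + 1/3*5/6 = 1/2
  d_3[s_2] = 2/3*2/3 + 1/3*1/6 = 1/2
d_3 = (s_1=1/2, s_2=1/2)
  d_4[s_1] = 1/2*1/3 + 1/2*5/6 = 7/12
  d_4[s_2] = 1/2*2/3 + 1/2*1/6 = 5/12
d_4 = (s_1=7/12, s_2=5/12)

Answer: 7/12 5/12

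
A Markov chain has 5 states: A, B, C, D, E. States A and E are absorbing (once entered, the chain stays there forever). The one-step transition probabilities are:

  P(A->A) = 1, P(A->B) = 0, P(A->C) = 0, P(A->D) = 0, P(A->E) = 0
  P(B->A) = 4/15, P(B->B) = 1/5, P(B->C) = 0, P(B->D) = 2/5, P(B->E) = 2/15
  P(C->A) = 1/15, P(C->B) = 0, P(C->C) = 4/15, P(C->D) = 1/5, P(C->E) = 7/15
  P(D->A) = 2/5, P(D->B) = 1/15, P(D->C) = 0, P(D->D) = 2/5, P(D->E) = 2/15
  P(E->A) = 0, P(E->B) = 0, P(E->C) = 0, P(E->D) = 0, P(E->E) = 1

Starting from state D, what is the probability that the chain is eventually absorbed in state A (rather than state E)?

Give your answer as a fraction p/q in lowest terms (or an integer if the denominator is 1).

Let a_i = P(absorbed in A | start in state i).
Boundary conditions: a_A = 1, a_E = 0.
For each transient state i, a_i = sum_j P(i->j) * a_j:
  a_B = 4/15*a_A + 1/5*a_B + 0*a_C + 2/5*a_D + 2/15*a_E
  a_C = 1/15*a_A + 0*a_B + 4/15*a_C + 1/5*a_D + 7/15*a_E
  a_D = 2/5*a_A + 1/15*a_B + 0*a_C + 2/5*a_D + 2/15*a_E

Substituting a_A = 1 and a_E = 0, rearrange to (I - Q) a = r where r[i] = P(i -> A):
  [4/5, 0, -2/5] . (a_B, a_C, a_D) = 4/15
  [0, 11/15, -1/5] . (a_B, a_C, a_D) = 1/15
  [-1/15, 0, 3/5] . (a_B, a_C, a_D) = 2/5

Solving yields:
  a_B = 12/17
  a_C = 5/17
  a_D = 38/51

Starting state is D, so the absorption probability is a_D = 38/51.

Answer: 38/51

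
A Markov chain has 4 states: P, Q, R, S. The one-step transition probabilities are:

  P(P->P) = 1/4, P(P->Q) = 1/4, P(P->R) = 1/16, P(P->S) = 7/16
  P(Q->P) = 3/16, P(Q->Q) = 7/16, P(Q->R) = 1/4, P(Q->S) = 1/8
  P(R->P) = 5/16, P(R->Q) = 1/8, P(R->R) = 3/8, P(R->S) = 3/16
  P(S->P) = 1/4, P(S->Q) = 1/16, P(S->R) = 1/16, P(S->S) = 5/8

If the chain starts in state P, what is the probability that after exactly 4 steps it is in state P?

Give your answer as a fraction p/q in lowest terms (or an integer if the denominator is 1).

Computing P^4 by repeated multiplication:
P^1 =
  P: [1/4, 1/4, 1/16, 7/16]
  Q: [3/16, 7/16, 1/4, 1/8]
  R: [5/16, 1/8, 3/8, 3/16]
  S: [1/4, 1/16, 1/16, 5/8]
P^2 =
  P: [61/256, 53/256, 33/256, 109/256]
  Q: [61/256, 71/256, 57/256, 67/256]
  R: [17/64, 49/256, 13/64, 87/256]
  S: [1/4, 35/256, 3/32, 133/256]
P^3 =
  P: [251/1024, 395/2048, 145/1024, 861/2048]
  Q: [505/2048, 461/2048, 377/2048, 705/2048]
  R: [1027/4096, 403/2048, 663/4096, 25/64]
  S: [1013/4096, 341/2048, 481/4096, 15/32]
P^4 =
  P: [8087/32768, 3107/16384, 4683/32768, 1723/4096]
  Q: [2027/8192, 3353/16384, 1329/8192, 6319/16384]
  R: [16241/65536, 3169/16384, 9829/65536, 13395/32768]
  S: [16183/65536, 2927/16384, 8547/65536, 14549/32768]

(P^4)[P -> P] = 8087/32768

Answer: 8087/32768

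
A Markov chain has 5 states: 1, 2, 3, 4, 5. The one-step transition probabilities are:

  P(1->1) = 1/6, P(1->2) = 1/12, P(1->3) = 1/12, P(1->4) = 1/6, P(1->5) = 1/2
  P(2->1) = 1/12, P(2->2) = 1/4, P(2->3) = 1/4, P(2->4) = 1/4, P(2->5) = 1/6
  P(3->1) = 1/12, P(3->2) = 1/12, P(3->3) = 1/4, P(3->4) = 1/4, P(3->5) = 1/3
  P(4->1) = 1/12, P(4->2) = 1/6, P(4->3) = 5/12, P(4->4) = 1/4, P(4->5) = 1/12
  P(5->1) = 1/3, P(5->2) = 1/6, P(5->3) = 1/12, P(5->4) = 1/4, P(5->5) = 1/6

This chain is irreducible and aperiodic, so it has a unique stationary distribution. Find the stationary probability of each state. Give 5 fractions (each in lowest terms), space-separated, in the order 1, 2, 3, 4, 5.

Answer: 116/747 2641/17928 4021/17928 2125/8964 529/2241

Derivation:
The stationary distribution satisfies pi = pi * P, i.e.:
  pi_1 = 1/6*pi_1 + 1/12*pi_2 + 1/12*pi_3 + 1/12*pi_4 + 1/3*pi_5
  pi_2 = 1/12*pi_1 + 1/4*pi_2 + 1/12*pi_3 + 1/6*pi_4 + 1/6*pi_5
  pi_3 = 1/12*pi_1 + 1/4*pi_2 + 1/4*pi_3 + 5/12*pi_4 + 1/12*pi_5
  pi_4 = 1/6*pi_1 + 1/4*pi_2 + 1/4*pi_3 + 1/4*pi_4 + 1/4*pi_5
  pi_5 = 1/2*pi_1 + 1/6*pi_2 + 1/3*pi_3 + 1/12*pi_4 + 1/6*pi_5
with normalization: pi_1 + pi_2 + pi_3 + pi_4 + pi_5 = 1.

Using the first 4 balance equations plus normalization, the linear system A*pi = b is:
  [-5/6, 1/12, 1/12, 1/12, 1/3] . pi = 0
  [1/12, -3/4, 1/12, 1/6, 1/6] . pi = 0
  [1/12, 1/4, -3/4, 5/12, 1/12] . pi = 0
  [1/6, 1/4, 1/4, -3/4, 1/4] . pi = 0
  [1, 1, 1, 1, 1] . pi = 1

Solving yields:
  pi_1 = 116/747
  pi_2 = 2641/17928
  pi_3 = 4021/17928
  pi_4 = 2125/8964
  pi_5 = 529/2241

Verification (pi * P):
  116/747*1/6 + 2641/17928*1/12 + 4021/17928*1/12 + 2125/8964*1/12 + 529/2241*1/3 = 116/747 = pi_1  (ok)
  116/747*1/12 + 2641/17928*1/4 + 4021/17928*1/12 + 2125/8964*1/6 + 529/2241*1/6 = 2641/17928 = pi_2  (ok)
  116/747*1/12 + 2641/17928*1/4 + 4021/17928*1/4 + 2125/8964*5/12 + 529/2241*1/12 = 4021/17928 = pi_3  (ok)
  116/747*1/6 + 2641/17928*1/4 + 4021/17928*1/4 + 2125/8964*1/4 + 529/2241*1/4 = 2125/8964 = pi_4  (ok)
  116/747*1/2 + 2641/17928*1/6 + 4021/17928*1/3 + 2125/8964*1/12 + 529/2241*1/6 = 529/2241 = pi_5  (ok)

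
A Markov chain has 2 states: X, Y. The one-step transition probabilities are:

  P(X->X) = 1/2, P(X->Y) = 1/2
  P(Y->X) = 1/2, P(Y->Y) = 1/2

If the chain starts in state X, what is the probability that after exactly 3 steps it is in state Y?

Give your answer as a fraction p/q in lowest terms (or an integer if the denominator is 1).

Answer: 1/2

Derivation:
Computing P^3 by repeated multiplication:
P^1 =
  X: [1/2, 1/2]
  Y: [1/2, 1/2]
P^2 =
  X: [1/2, 1/2]
  Y: [1/2, 1/2]
P^3 =
  X: [1/2, 1/2]
  Y: [1/2, 1/2]

(P^3)[X -> Y] = 1/2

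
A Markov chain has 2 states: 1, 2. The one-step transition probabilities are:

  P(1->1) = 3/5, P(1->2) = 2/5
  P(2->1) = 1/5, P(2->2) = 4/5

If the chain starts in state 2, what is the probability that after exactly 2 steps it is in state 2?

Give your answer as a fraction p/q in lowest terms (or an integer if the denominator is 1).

Computing P^2 by repeated multiplication:
P^1 =
  1: [3/5, 2/5]
  2: [1/5, 4/5]
P^2 =
  1: [11/25, 14/25]
  2: [7/25, 18/25]

(P^2)[2 -> 2] = 18/25

Answer: 18/25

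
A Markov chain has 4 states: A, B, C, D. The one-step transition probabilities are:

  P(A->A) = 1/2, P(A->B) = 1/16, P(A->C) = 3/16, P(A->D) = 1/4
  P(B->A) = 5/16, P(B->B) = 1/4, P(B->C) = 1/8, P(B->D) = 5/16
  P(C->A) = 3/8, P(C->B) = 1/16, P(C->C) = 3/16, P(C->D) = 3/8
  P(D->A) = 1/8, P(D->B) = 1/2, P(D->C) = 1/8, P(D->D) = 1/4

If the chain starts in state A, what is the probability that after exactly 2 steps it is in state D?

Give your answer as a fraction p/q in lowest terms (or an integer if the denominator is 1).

Computing P^2 by repeated multiplication:
P^1 =
  A: [1/2, 1/16, 3/16, 1/4]
  B: [5/16, 1/4, 1/8, 5/16]
  C: [3/8, 1/16, 3/16, 3/8]
  D: [1/8, 1/2, 1/8, 1/4]
P^2 =
  A: [95/256, 47/256, 43/256, 71/256]
  B: [41/128, 63/256, 39/256, 9/32]
  C: [83/256, 61/256, 41/256, 71/256]
  D: [19/64, 17/64, 9/64, 19/64]

(P^2)[A -> D] = 71/256

Answer: 71/256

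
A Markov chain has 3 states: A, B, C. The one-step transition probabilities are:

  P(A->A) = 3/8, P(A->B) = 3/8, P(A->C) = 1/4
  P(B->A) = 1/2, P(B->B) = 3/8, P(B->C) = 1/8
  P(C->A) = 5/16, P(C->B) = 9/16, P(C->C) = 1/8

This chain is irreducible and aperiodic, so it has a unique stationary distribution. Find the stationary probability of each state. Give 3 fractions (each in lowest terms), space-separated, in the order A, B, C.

The stationary distribution satisfies pi = pi * P, i.e.:
  pi_A = 3/8*pi_A + 1/2*pi_B + 5/16*pi_C
  pi_B = 3/8*pi_A + 3/8*pi_B + 9/16*pi_C
  pi_C = 1/4*pi_A + 1/8*pi_B + 1/8*pi_C
with normalization: pi_A + pi_B + pi_C = 1.

Using the first 2 balance equations plus normalization, the linear system A*pi = b is:
  [-5/8, 1/2, 5/16] . pi = 0
  [3/8, -5/8, 9/16] . pi = 0
  [1, 1, 1] . pi = 1

Solving yields:
  pi_A = 61/147
  pi_B = 20/49
  pi_C = 26/147

Verification (pi * P):
  61/147*3/8 + 20/49*1/2 + 26/147*5/16 = 61/147 = pi_A  (ok)
  61/147*3/8 + 20/49*3/8 + 26/147*9/16 = 20/49 = pi_B  (ok)
  61/147*1/4 + 20/49*1/8 + 26/147*1/8 = 26/147 = pi_C  (ok)

Answer: 61/147 20/49 26/147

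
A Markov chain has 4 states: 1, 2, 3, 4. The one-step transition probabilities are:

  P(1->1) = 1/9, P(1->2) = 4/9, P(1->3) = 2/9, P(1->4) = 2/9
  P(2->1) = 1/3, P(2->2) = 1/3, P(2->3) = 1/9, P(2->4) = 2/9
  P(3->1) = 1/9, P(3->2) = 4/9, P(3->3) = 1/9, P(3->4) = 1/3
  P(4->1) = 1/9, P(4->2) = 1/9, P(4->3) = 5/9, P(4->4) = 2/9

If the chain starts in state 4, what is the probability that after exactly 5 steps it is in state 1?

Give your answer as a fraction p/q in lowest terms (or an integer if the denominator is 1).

Answer: 10861/59049

Derivation:
Computing P^5 by repeated multiplication:
P^1 =
  1: [1/9, 4/9, 2/9, 2/9]
  2: [1/3, 1/3, 1/9, 2/9]
  3: [1/9, 4/9, 1/9, 1/3]
  4: [1/9, 1/9, 5/9, 2/9]
P^2 =
  1: [17/81, 26/81, 2/9, 20/81]
  2: [5/27, 1/3, 20/81, 19/81]
  3: [17/81, 23/81, 22/81, 19/81]
  4: [11/81, 29/81, 2/9, 23/81]
P^3 =
  1: [133/729, 238/729, 178/729, 20/81]
  2: [5/27, 80/243, 172/729, 182/729]
  3: [127/729, 244/729, 58/243, 184/729]
  4: [139/729, 226/729, 184/729, 20/81]
P^4 =
  1: [1205/6561, 2138/6561, 1582/6561, 1636/6561]
  2: [403/2187, 710/2187, 1592/6561, 1630/6561]
  3: [1217/6561, 2120/6561, 1592/6561, 544/2187]
  4: [1181/6561, 2150/6561, 1588/6561, 1642/6561]
P^5 =
  1: [10837/59049, 19198/59049, 530/2187, 14704/59049]
  2: [3607/19683, 712/2187, 14290/59049, 14714/59049]
  3: [10801/59049, 19228/59049, 14306/59049, 14714/59049]
  4: [10861/59049, 19168/59049, 530/2187, 14710/59049]

(P^5)[4 -> 1] = 10861/59049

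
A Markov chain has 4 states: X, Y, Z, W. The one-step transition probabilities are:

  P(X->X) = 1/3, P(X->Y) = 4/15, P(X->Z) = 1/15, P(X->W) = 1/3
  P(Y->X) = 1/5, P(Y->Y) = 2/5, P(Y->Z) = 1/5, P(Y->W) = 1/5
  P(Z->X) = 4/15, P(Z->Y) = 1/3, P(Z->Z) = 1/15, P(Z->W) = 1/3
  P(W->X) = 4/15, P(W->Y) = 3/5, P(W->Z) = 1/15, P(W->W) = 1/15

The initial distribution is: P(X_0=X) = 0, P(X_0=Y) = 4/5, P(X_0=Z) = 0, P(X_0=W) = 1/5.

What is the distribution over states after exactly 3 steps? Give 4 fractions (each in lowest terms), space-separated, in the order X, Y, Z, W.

Propagating the distribution step by step (d_{t+1} = d_t * P):
d_0 = (X=0, Y=4/5, Z=0, W=1/5)
  d_1[X] = 0*1/3 + 4/5*1/5 + 0*4/15 + 1/5*4/15 = 16/75
  d_1[Y] = 0*4/15 + 4/5*2/5 + 0*1/3 + 1/5*3/5 = 11/25
  d_1[Z] = 0*1/15 + 4/5*1/5 + 0*1/15 + 1/5*1/15 = 13/75
  d_1[W] = 0*1/3 + 4/5*1/5 + 0*1/3 + 1/5*1/15 = 13/75
d_1 = (X=16/75, Y=11/25, Z=13/75, W=13/75)
  d_2[X] = 16/75*1/3 + 11/25*1/5 + 13/75*4/15 + 13/75*4/15 = 283/1125
  d_2[Y] = 16/75*4/15 + 11/25*2/5 + 13/75*1/3 + 13/75*3/5 = 148/375
  d_2[Z] = 16/75*1/15 + 11/25*1/5 + 13/75*1/15 + 13/75*1/15 = 47/375
  d_2[W] = 16/75*1/3 + 11/25*1/5 + 13/75*1/3 + 13/75*1/15 = 257/1125
d_2 = (X=283/1125, Y=148/375, Z=47/375, W=257/1125)
  d_3[X] = 283/1125*1/3 + 148/375*1/5 + 47/375*4/15 + 257/1125*4/15 = 4339/16875
  d_3[Y] = 283/1125*4/15 + 148/375*2/5 + 47/375*1/3 + 257/1125*3/5 = 6814/16875
  d_3[Z] = 283/1125*1/15 + 148/375*1/5 + 47/375*1/15 + 257/1125*1/15 = 671/5625
  d_3[W] = 283/1125*1/3 + 148/375*1/5 + 47/375*1/3 + 257/1125*1/15 = 3709/16875
d_3 = (X=4339/16875, Y=6814/16875, Z=671/5625, W=3709/16875)

Answer: 4339/16875 6814/16875 671/5625 3709/16875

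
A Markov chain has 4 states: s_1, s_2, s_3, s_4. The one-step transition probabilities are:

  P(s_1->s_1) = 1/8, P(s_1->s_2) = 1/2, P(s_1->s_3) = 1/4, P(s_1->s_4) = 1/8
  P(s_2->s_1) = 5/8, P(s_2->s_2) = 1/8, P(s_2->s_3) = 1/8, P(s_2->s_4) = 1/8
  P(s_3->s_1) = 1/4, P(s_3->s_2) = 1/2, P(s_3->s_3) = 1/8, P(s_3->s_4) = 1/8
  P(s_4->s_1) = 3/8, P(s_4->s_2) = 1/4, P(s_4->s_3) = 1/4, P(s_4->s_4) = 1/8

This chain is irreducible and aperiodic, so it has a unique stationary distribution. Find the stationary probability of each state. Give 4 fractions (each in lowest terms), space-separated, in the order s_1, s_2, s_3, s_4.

The stationary distribution satisfies pi = pi * P, i.e.:
  pi_s_1 = 1/8*pi_s_1 + 5/8*pi_s_2 + 1/4*pi_s_3 + 3/8*pi_s_4
  pi_s_2 = 1/2*pi_s_1 + 1/8*pi_s_2 + 1/2*pi_s_3 + 1/4*pi_s_4
  pi_s_3 = 1/4*pi_s_1 + 1/8*pi_s_2 + 1/8*pi_s_3 + 1/4*pi_s_4
  pi_s_4 = 1/8*pi_s_1 + 1/8*pi_s_2 + 1/8*pi_s_3 + 1/8*pi_s_4
with normalization: pi_s_1 + pi_s_2 + pi_s_3 + pi_s_4 = 1.

Using the first 3 balance equations plus normalization, the linear system A*pi = b is:
  [-7/8, 5/8, 1/4, 3/8] . pi = 0
  [1/2, -7/8, 1/2, 1/4] . pi = 0
  [1/4, 1/8, -7/8, 1/4] . pi = 0
  [1, 1, 1, 1] . pi = 1

Solving yields:
  pi_s_1 = 277/792
  pi_s_2 = 15/44
  pi_s_3 = 73/396
  pi_s_4 = 1/8

Verification (pi * P):
  277/792*1/8 + 15/44*5/8 + 73/396*1/4 + 1/8*3/8 = 277/792 = pi_s_1  (ok)
  277/792*1/2 + 15/44*1/8 + 73/396*1/2 + 1/8*1/4 = 15/44 = pi_s_2  (ok)
  277/792*1/4 + 15/44*1/8 + 73/396*1/8 + 1/8*1/4 = 73/396 = pi_s_3  (ok)
  277/792*1/8 + 15/44*1/8 + 73/396*1/8 + 1/8*1/8 = 1/8 = pi_s_4  (ok)

Answer: 277/792 15/44 73/396 1/8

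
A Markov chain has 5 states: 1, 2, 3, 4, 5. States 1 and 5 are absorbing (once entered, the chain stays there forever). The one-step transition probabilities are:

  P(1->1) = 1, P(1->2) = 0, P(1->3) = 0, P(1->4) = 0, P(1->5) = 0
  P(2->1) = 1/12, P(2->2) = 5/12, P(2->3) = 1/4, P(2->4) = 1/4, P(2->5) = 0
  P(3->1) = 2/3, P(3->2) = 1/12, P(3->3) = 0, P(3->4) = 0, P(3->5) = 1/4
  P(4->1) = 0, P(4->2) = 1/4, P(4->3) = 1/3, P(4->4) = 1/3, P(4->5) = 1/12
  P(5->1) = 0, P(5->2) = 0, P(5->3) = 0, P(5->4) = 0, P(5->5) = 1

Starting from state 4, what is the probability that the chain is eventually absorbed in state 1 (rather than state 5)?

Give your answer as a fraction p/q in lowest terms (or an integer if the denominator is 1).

Answer: 7/11

Derivation:
Let a_i = P(absorbed in 1 | start in state i).
Boundary conditions: a_1 = 1, a_5 = 0.
For each transient state i, a_i = sum_j P(i->j) * a_j:
  a_2 = 1/12*a_1 + 5/12*a_2 + 1/4*a_3 + 1/4*a_4 + 0*a_5
  a_3 = 2/3*a_1 + 1/12*a_2 + 0*a_3 + 0*a_4 + 1/4*a_5
  a_4 = 0*a_1 + 1/4*a_2 + 1/3*a_3 + 1/3*a_4 + 1/12*a_5

Substituting a_1 = 1 and a_5 = 0, rearrange to (I - Q) a = r where r[i] = P(i -> 1):
  [7/12, -1/4, -1/4] . (a_2, a_3, a_4) = 1/12
  [-1/12, 1, 0] . (a_2, a_3, a_4) = 2/3
  [-1/4, -1/3, 2/3] . (a_2, a_3, a_4) = 0

Solving yields:
  a_2 = 8/11
  a_3 = 8/11
  a_4 = 7/11

Starting state is 4, so the absorption probability is a_4 = 7/11.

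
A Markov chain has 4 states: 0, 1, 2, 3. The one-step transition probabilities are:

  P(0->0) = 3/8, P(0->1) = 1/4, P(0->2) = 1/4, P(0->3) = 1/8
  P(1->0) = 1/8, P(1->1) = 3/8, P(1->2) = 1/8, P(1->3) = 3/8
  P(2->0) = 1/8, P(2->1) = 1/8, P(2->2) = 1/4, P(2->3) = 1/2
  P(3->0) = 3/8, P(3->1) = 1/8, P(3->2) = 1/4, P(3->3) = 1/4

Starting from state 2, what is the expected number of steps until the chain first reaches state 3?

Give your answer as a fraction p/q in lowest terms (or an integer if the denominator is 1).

Let h_i = expected steps to first reach 3 from state i.
Boundary: h_3 = 0.
First-step equations for the other states:
  h_0 = 1 + 3/8*h_0 + 1/4*h_1 + 1/4*h_2 + 1/8*h_3
  h_1 = 1 + 1/8*h_0 + 3/8*h_1 + 1/8*h_2 + 3/8*h_3
  h_2 = 1 + 1/8*h_0 + 1/8*h_1 + 1/4*h_2 + 1/2*h_3

Substituting h_3 = 0 and rearranging gives the linear system (I - Q) h = 1:
  [5/8, -1/4, -1/4] . (h_0, h_1, h_2) = 1
  [-1/8, 5/8, -1/8] . (h_0, h_1, h_2) = 1
  [-1/8, -1/8, 3/4] . (h_0, h_1, h_2) = 1

Solving yields:
  h_0 = 440/119
  h_1 = 48/17
  h_2 = 288/119

Starting state is 2, so the expected hitting time is h_2 = 288/119.

Answer: 288/119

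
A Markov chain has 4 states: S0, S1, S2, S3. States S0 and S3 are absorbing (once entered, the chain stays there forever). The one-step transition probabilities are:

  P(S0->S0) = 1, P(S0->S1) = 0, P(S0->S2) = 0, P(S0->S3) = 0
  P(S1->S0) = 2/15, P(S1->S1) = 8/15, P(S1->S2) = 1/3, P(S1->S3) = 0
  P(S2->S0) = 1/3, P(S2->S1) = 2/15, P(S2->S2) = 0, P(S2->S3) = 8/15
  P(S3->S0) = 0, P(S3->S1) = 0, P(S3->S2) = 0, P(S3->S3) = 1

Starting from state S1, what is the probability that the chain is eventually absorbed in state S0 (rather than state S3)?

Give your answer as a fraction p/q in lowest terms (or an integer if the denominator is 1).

Answer: 11/19

Derivation:
Let a_i = P(absorbed in S0 | start in state i).
Boundary conditions: a_S0 = 1, a_S3 = 0.
For each transient state i, a_i = sum_j P(i->j) * a_j:
  a_S1 = 2/15*a_S0 + 8/15*a_S1 + 1/3*a_S2 + 0*a_S3
  a_S2 = 1/3*a_S0 + 2/15*a_S1 + 0*a_S2 + 8/15*a_S3

Substituting a_S0 = 1 and a_S3 = 0, rearrange to (I - Q) a = r where r[i] = P(i -> S0):
  [7/15, -1/3] . (a_S1, a_S2) = 2/15
  [-2/15, 1] . (a_S1, a_S2) = 1/3

Solving yields:
  a_S1 = 11/19
  a_S2 = 39/95

Starting state is S1, so the absorption probability is a_S1 = 11/19.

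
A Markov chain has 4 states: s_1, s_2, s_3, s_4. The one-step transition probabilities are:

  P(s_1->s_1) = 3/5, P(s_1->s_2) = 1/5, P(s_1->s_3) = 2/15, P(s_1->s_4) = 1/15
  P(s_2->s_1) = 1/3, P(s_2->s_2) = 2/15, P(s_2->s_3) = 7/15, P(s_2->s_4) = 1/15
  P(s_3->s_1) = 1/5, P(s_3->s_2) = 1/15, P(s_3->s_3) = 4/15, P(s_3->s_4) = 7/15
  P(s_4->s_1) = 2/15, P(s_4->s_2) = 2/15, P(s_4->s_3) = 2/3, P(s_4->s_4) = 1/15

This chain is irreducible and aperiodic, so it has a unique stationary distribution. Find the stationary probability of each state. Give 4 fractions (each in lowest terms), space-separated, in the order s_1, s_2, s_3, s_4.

The stationary distribution satisfies pi = pi * P, i.e.:
  pi_s_1 = 3/5*pi_s_1 + 1/3*pi_s_2 + 1/5*pi_s_3 + 2/15*pi_s_4
  pi_s_2 = 1/5*pi_s_1 + 2/15*pi_s_2 + 1/15*pi_s_3 + 2/15*pi_s_4
  pi_s_3 = 2/15*pi_s_1 + 7/15*pi_s_2 + 4/15*pi_s_3 + 2/3*pi_s_4
  pi_s_4 = 1/15*pi_s_1 + 1/15*pi_s_2 + 7/15*pi_s_3 + 1/15*pi_s_4
with normalization: pi_s_1 + pi_s_2 + pi_s_3 + pi_s_4 = 1.

Using the first 3 balance equations plus normalization, the linear system A*pi = b is:
  [-2/5, 1/3, 1/5, 2/15] . pi = 0
  [1/5, -13/15, 1/15, 2/15] . pi = 0
  [2/15, 7/15, -11/15, 2/3] . pi = 0
  [1, 1, 1, 1] . pi = 1

Solving yields:
  pi_s_1 = 72/211
  pi_s_2 = 85/633
  pi_s_3 = 69/211
  pi_s_4 = 125/633

Verification (pi * P):
  72/211*3/5 + 85/633*1/3 + 69/211*1/5 + 125/633*2/15 = 72/211 = pi_s_1  (ok)
  72/211*1/5 + 85/633*2/15 + 69/211*1/15 + 125/633*2/15 = 85/633 = pi_s_2  (ok)
  72/211*2/15 + 85/633*7/15 + 69/211*4/15 + 125/633*2/3 = 69/211 = pi_s_3  (ok)
  72/211*1/15 + 85/633*1/15 + 69/211*7/15 + 125/633*1/15 = 125/633 = pi_s_4  (ok)

Answer: 72/211 85/633 69/211 125/633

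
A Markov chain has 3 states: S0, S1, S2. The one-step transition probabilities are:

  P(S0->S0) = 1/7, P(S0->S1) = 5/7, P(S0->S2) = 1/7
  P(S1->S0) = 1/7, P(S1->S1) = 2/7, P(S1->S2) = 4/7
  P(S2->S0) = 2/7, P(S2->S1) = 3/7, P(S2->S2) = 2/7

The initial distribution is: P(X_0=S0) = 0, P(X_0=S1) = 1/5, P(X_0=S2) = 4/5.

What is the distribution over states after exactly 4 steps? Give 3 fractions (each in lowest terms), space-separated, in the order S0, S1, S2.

Answer: 2376/12005 5093/12005 648/1715

Derivation:
Propagating the distribution step by step (d_{t+1} = d_t * P):
d_0 = (S0=0, S1=1/5, S2=4/5)
  d_1[S0] = 0*1/7 + 1/5*1/7 + 4/5*2/7 = 9/35
  d_1[S1] = 0*5/7 + 1/5*2/7 + 4/5*3/7 = 2/5
  d_1[S2] = 0*1/7 + 1/5*4/7 + 4/5*2/7 = 12/35
d_1 = (S0=9/35, S1=2/5, S2=12/35)
  d_2[S0] = 9/35*1/7 + 2/5*1/7 + 12/35*2/7 = 47/245
  d_2[S1] = 9/35*5/7 + 2/5*2/7 + 12/35*3/7 = 109/245
  d_2[S2] = 9/35*1/7 + 2/5*4/7 + 12/35*2/7 = 89/245
d_2 = (S0=47/245, S1=109/245, S2=89/245)
  d_3[S0] = 47/245*1/7 + 109/245*1/7 + 89/245*2/7 = 334/1715
  d_3[S1] = 47/245*5/7 + 109/245*2/7 + 89/245*3/7 = 144/343
  d_3[S2] = 47/245*1/7 + 109/245*4/7 + 89/245*2/7 = 661/1715
d_3 = (S0=334/1715, S1=144/343, S2=661/1715)
  d_4[S0] = 334/1715*1/7 + 144/343*1/7 + 661/1715*2/7 = 2376/12005
  d_4[S1] = 334/1715*5/7 + 144/343*2/7 + 661/1715*3/7 = 5093/12005
  d_4[S2] = 334/1715*1/7 + 144/343*4/7 + 661/1715*2/7 = 648/1715
d_4 = (S0=2376/12005, S1=5093/12005, S2=648/1715)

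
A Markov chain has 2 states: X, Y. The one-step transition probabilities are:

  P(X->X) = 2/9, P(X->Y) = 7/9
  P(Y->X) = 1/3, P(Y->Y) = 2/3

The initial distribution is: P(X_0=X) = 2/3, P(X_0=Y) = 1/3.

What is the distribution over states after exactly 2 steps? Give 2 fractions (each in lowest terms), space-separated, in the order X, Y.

Answer: 74/243 169/243

Derivation:
Propagating the distribution step by step (d_{t+1} = d_t * P):
d_0 = (X=2/3, Y=1/3)
  d_1[X] = 2/3*2/9 + 1/3*1/3 = 7/27
  d_1[Y] = 2/3*7/9 + 1/3*2/3 = 20/27
d_1 = (X=7/27, Y=20/27)
  d_2[X] = 7/27*2/9 + 20/27*1/3 = 74/243
  d_2[Y] = 7/27*7/9 + 20/27*2/3 = 169/243
d_2 = (X=74/243, Y=169/243)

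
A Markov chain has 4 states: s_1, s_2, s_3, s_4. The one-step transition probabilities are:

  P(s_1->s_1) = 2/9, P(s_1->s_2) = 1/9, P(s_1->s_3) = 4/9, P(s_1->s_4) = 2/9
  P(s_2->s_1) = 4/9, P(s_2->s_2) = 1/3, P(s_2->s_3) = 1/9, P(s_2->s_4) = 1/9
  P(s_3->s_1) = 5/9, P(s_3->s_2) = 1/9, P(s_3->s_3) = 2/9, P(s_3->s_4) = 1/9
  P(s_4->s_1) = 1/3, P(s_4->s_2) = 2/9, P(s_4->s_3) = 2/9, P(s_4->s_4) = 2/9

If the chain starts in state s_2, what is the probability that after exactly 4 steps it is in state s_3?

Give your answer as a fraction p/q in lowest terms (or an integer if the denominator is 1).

Computing P^4 by repeated multiplication:
P^1 =
  s_1: [2/9, 1/9, 4/9, 2/9]
  s_2: [4/9, 1/3, 1/9, 1/9]
  s_3: [5/9, 1/9, 2/9, 1/9]
  s_4: [1/3, 2/9, 2/9, 2/9]
P^2 =
  s_1: [34/81, 13/81, 7/27, 13/81]
  s_2: [28/81, 16/81, 23/81, 14/81]
  s_3: [1/3, 4/27, 1/3, 5/27]
  s_4: [10/27, 5/27, 22/81, 14/81]
P^3 =
  s_1: [88/243, 40/243, 217/729, 128/729]
  s_2: [277/729, 127/729, 202/729, 41/243]
  s_3: [94/243, 40/243, 68/243, 41/243]
  s_4: [272/729, 125/729, 23/81, 125/729]
P^4 =
  s_1: [2477/6561, 1097/6561, 622/2187, 1121/6561]
  s_2: [2441/6561, 1106/6561, 1885/6561, 1129/6561]
  s_3: [811/2187, 364/2187, 634/2187, 14/81]
  s_4: [818/2187, 368/2187, 1877/6561, 1126/6561]

(P^4)[s_2 -> s_3] = 1885/6561

Answer: 1885/6561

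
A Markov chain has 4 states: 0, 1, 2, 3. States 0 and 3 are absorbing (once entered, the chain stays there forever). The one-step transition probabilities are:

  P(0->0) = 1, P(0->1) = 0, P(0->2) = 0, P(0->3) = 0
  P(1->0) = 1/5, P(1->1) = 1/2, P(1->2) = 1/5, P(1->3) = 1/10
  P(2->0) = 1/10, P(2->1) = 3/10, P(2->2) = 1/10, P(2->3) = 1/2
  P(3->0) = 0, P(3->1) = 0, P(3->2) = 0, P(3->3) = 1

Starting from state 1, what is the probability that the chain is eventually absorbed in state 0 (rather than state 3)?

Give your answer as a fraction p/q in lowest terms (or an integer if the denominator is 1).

Answer: 20/39

Derivation:
Let a_i = P(absorbed in 0 | start in state i).
Boundary conditions: a_0 = 1, a_3 = 0.
For each transient state i, a_i = sum_j P(i->j) * a_j:
  a_1 = 1/5*a_0 + 1/2*a_1 + 1/5*a_2 + 1/10*a_3
  a_2 = 1/10*a_0 + 3/10*a_1 + 1/10*a_2 + 1/2*a_3

Substituting a_0 = 1 and a_3 = 0, rearrange to (I - Q) a = r where r[i] = P(i -> 0):
  [1/2, -1/5] . (a_1, a_2) = 1/5
  [-3/10, 9/10] . (a_1, a_2) = 1/10

Solving yields:
  a_1 = 20/39
  a_2 = 11/39

Starting state is 1, so the absorption probability is a_1 = 20/39.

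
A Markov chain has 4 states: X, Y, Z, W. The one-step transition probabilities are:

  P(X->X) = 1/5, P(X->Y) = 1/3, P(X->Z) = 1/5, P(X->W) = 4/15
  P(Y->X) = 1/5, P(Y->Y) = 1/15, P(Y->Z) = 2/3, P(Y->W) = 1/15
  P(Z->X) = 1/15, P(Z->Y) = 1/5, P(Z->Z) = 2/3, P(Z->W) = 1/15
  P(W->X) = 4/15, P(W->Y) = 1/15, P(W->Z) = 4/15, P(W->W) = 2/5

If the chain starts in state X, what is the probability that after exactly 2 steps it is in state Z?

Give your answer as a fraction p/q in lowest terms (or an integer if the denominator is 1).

Computing P^2 by repeated multiplication:
P^1 =
  X: [1/5, 1/3, 1/5, 4/15]
  Y: [1/5, 1/15, 2/3, 1/15]
  Z: [1/15, 1/5, 2/3, 1/15]
  W: [4/15, 1/15, 4/15, 2/5]
P^2 =
  X: [43/225, 11/75, 7/15, 44/225]
  Y: [26/225, 47/225, 41/75, 29/225]
  Z: [26/225, 13/75, 137/225, 23/225]
  W: [43/225, 13/75, 86/225, 19/75]

(P^2)[X -> Z] = 7/15

Answer: 7/15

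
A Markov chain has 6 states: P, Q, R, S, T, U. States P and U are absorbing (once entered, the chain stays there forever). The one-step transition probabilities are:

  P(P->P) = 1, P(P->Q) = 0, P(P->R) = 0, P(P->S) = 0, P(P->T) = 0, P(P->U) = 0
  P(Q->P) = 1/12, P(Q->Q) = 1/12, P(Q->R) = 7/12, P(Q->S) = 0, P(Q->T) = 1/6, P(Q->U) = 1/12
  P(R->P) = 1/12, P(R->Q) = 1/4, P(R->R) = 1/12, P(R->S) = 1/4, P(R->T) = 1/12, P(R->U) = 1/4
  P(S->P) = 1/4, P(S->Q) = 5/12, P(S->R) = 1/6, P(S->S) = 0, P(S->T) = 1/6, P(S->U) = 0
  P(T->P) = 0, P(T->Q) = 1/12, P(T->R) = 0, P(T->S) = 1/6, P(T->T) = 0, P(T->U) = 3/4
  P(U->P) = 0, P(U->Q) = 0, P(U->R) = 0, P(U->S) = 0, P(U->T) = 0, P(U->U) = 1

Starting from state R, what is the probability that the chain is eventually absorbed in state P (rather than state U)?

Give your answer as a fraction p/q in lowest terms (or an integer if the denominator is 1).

Answer: 849/2803

Derivation:
Let a_i = P(absorbed in P | start in state i).
Boundary conditions: a_P = 1, a_U = 0.
For each transient state i, a_i = sum_j P(i->j) * a_j:
  a_Q = 1/12*a_P + 1/12*a_Q + 7/12*a_R + 0*a_S + 1/6*a_T + 1/12*a_U
  a_R = 1/12*a_P + 1/4*a_Q + 1/12*a_R + 1/4*a_S + 1/12*a_T + 1/4*a_U
  a_S = 1/4*a_P + 5/12*a_Q + 1/6*a_R + 0*a_S + 1/6*a_T + 0*a_U
  a_T = 0*a_P + 1/12*a_Q + 0*a_R + 1/6*a_S + 0*a_T + 3/4*a_U

Substituting a_P = 1 and a_U = 0, rearrange to (I - Q) a = r where r[i] = P(i -> P):
  [11/12, -7/12, 0, -1/6] . (a_Q, a_R, a_S, a_T) = 1/12
  [-1/4, 11/12, -1/4, -1/12] . (a_Q, a_R, a_S, a_T) = 1/12
  [-5/12, -1/6, 1, -1/6] . (a_Q, a_R, a_S, a_T) = 1/4
  [-1/12, 0, -1/6, 1] . (a_Q, a_R, a_S, a_T) = 0

Solving yields:
  a_Q = 1691/5606
  a_R = 849/2803
  a_S = 4963/11212
  a_T = 1109/11212

Starting state is R, so the absorption probability is a_R = 849/2803.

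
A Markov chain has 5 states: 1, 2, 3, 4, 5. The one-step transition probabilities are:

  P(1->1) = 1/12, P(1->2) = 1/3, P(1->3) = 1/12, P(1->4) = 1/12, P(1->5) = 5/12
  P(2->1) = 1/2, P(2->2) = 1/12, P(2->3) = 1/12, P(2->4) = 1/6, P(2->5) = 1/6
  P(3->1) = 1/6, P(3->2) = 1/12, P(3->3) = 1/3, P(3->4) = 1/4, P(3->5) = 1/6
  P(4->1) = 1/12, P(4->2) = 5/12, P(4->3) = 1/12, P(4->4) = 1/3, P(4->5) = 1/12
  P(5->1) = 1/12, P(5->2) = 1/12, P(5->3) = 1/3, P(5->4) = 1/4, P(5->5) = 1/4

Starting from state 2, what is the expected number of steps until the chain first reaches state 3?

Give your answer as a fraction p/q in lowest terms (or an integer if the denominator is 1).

Let h_i = expected steps to first reach 3 from state i.
Boundary: h_3 = 0.
First-step equations for the other states:
  h_1 = 1 + 1/12*h_1 + 1/3*h_2 + 1/12*h_3 + 1/12*h_4 + 5/12*h_5
  h_2 = 1 + 1/2*h_1 + 1/12*h_2 + 1/12*h_3 + 1/6*h_4 + 1/6*h_5
  h_4 = 1 + 1/12*h_1 + 5/12*h_2 + 1/12*h_3 + 1/3*h_4 + 1/12*h_5
  h_5 = 1 + 1/12*h_1 + 1/12*h_2 + 1/3*h_3 + 1/4*h_4 + 1/4*h_5

Substituting h_3 = 0 and rearranging gives the linear system (I - Q) h = 1:
  [11/12, -1/3, -1/12, -5/12] . (h_1, h_2, h_4, h_5) = 1
  [-1/2, 11/12, -1/6, -1/6] . (h_1, h_2, h_4, h_5) = 1
  [-1/12, -5/12, 2/3, -1/12] . (h_1, h_2, h_4, h_5) = 1
  [-1/12, -1/12, -1/4, 3/4] . (h_1, h_2, h_4, h_5) = 1

Solving yields:
  h_1 = 498/73
  h_2 = 12012/1679
  h_4 = 12588/1679
  h_5 = 9042/1679

Starting state is 2, so the expected hitting time is h_2 = 12012/1679.

Answer: 12012/1679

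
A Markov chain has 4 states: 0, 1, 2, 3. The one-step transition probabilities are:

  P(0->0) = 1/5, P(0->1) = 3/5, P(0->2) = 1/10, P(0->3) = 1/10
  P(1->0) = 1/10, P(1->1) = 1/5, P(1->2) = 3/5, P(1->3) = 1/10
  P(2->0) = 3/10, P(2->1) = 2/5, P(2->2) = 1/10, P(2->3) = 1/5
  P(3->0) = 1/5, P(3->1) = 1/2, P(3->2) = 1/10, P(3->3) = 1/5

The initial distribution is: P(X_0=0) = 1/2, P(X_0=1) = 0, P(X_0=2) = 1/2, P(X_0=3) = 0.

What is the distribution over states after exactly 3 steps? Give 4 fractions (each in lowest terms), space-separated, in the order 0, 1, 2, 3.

Answer: 397/2000 743/2000 113/400 59/400

Derivation:
Propagating the distribution step by step (d_{t+1} = d_t * P):
d_0 = (0=1/2, 1=0, 2=1/2, 3=0)
  d_1[0] = 1/2*1/5 + 0*1/10 + 1/2*3/10 + 0*1/5 = 1/4
  d_1[1] = 1/2*3/5 + 0*1/5 + 1/2*2/5 + 0*1/2 = 1/2
  d_1[2] = 1/2*1/10 + 0*3/5 + 1/2*1/10 + 0*1/10 = 1/10
  d_1[3] = 1/2*1/10 + 0*1/10 + 1/2*1/5 + 0*1/5 = 3/20
d_1 = (0=1/4, 1=1/2, 2=1/10, 3=3/20)
  d_2[0] = 1/4*1/5 + 1/2*1/10 + 1/10*3/10 + 3/20*1/5 = 4/25
  d_2[1] = 1/4*3/5 + 1/2*1/5 + 1/10*2/5 + 3/20*1/2 = 73/200
  d_2[2] = 1/4*1/10 + 1/2*3/5 + 1/10*1/10 + 3/20*1/10 = 7/20
  d_2[3] = 1/4*1/10 + 1/2*1/10 + 1/10*1/5 + 3/20*1/5 = 1/8
d_2 = (0=4/25, 1=73/200, 2=7/20, 3=1/8)
  d_3[0] = 4/25*1/5 + 73/200*1/10 + 7/20*3/10 + 1/8*1/5 = 397/2000
  d_3[1] = 4/25*3/5 + 73/200*1/5 + 7/20*2/5 + 1/8*1/2 = 743/2000
  d_3[2] = 4/25*1/10 + 73/200*3/5 + 7/20*1/10 + 1/8*1/10 = 113/400
  d_3[3] = 4/25*1/10 + 73/200*1/10 + 7/20*1/5 + 1/8*1/5 = 59/400
d_3 = (0=397/2000, 1=743/2000, 2=113/400, 3=59/400)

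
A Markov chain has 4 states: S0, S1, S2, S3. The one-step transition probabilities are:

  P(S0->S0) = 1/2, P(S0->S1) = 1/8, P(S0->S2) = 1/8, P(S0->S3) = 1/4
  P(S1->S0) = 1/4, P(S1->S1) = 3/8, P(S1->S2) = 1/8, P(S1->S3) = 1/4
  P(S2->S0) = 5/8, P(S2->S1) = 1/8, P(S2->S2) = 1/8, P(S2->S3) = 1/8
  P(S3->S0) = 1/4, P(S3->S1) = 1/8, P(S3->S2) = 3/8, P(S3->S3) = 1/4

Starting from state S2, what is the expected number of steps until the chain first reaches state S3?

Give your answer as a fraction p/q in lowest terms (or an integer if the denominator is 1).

Let h_i = expected steps to first reach S3 from state i.
Boundary: h_S3 = 0.
First-step equations for the other states:
  h_S0 = 1 + 1/2*h_S0 + 1/8*h_S1 + 1/8*h_S2 + 1/4*h_S3
  h_S1 = 1 + 1/4*h_S0 + 3/8*h_S1 + 1/8*h_S2 + 1/4*h_S3
  h_S2 = 1 + 5/8*h_S0 + 1/8*h_S1 + 1/8*h_S2 + 1/8*h_S3

Substituting h_S3 = 0 and rearranging gives the linear system (I - Q) h = 1:
  [1/2, -1/8, -1/8] . (h_S0, h_S1, h_S2) = 1
  [-1/4, 5/8, -1/8] . (h_S0, h_S1, h_S2) = 1
  [-5/8, -1/8, 7/8] . (h_S0, h_S1, h_S2) = 1

Solving yields:
  h_S0 = 64/15
  h_S1 = 64/15
  h_S2 = 24/5

Starting state is S2, so the expected hitting time is h_S2 = 24/5.

Answer: 24/5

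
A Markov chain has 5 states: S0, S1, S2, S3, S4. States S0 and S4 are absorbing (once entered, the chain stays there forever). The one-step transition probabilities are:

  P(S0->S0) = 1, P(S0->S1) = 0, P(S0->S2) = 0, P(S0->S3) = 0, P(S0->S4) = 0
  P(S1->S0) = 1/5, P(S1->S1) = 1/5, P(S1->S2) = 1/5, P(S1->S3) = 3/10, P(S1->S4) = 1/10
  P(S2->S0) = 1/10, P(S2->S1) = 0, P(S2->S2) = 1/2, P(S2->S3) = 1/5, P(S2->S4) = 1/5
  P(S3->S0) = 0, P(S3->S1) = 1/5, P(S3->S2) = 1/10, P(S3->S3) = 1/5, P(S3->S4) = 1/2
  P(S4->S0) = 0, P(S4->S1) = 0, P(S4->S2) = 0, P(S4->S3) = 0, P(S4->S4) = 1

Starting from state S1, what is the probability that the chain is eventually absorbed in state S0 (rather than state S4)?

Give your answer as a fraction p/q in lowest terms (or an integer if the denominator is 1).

Answer: 5/14

Derivation:
Let a_i = P(absorbed in S0 | start in state i).
Boundary conditions: a_S0 = 1, a_S4 = 0.
For each transient state i, a_i = sum_j P(i->j) * a_j:
  a_S1 = 1/5*a_S0 + 1/5*a_S1 + 1/5*a_S2 + 3/10*a_S3 + 1/10*a_S4
  a_S2 = 1/10*a_S0 + 0*a_S1 + 1/2*a_S2 + 1/5*a_S3 + 1/5*a_S4
  a_S3 = 0*a_S0 + 1/5*a_S1 + 1/10*a_S2 + 1/5*a_S3 + 1/2*a_S4

Substituting a_S0 = 1 and a_S4 = 0, rearrange to (I - Q) a = r where r[i] = P(i -> S0):
  [4/5, -1/5, -3/10] . (a_S1, a_S2, a_S3) = 1/5
  [0, 1/2, -1/5] . (a_S1, a_S2, a_S3) = 1/10
  [-1/5, -1/10, 4/5] . (a_S1, a_S2, a_S3) = 0

Solving yields:
  a_S1 = 5/14
  a_S2 = 33/133
  a_S3 = 16/133

Starting state is S1, so the absorption probability is a_S1 = 5/14.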